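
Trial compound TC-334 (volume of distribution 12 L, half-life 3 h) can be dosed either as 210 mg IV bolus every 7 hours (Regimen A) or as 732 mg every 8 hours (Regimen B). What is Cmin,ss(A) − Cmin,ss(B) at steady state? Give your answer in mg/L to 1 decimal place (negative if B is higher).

Regimen A: f = (1/2)^(7/3) ≈ 0.1984; Cmin,ss = (210/12)·f/(1−f) ≈ 4.331 mg/L.
Regimen B: f = (1/2)^(8/3) ≈ 0.1575; Cmin,ss = (732/12)·f/(1−f) ≈ 11.404 mg/L.
Difference ≈ 4.331 − 11.404 ≈ -7.073 mg/L.

-7.1 mg/L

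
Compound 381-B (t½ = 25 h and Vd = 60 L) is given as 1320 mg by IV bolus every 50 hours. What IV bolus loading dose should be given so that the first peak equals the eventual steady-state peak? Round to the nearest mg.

f = (1/2)^(50/25) ≈ 0.250000; accumulation ratio R = 1/(1−f) ≈ 1.33333.
Loading dose to hit Cmax,ss on first dose: D_load = D_maint·R ≈ 1320 × 1.33333 ≈ 1760.00 mg.

1760 mg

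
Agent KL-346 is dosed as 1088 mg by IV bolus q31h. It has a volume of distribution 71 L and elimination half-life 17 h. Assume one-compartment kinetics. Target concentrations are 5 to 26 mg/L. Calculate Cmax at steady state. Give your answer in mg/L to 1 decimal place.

Over one 31-h interval, 31/17 ≈ 1.8235 half-lives elapse, leaving f ≈ 0.2825 of each dose.
At steady state, accumulation factor R = 1/(1 − e^(−kτ)) ≈ 1.3937.
Each bolus raises the concentration by D/Vd = 1088/71 ≈ 15.324 mg/L.
Steady-state peak Cmax,ss = C₀·R ≈ 15.324 × 1.3937 ≈ 21.357 mg/L.
Peak 21.4 mg/L vs MTC 26 mg/L: below toxic threshold.

21.4 mg/L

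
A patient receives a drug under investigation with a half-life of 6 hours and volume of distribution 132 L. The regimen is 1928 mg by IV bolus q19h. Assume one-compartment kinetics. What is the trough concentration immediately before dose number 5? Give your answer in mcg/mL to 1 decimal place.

1.8 mcg/mL

f = (1/2)^(τ/t½) = (1/2)^(19/6) ≈ 0.1114.
C₀ = D/Vd = 1928/132 ≈ 14.606 mcg/mL.
Before the 5th dose, 4 doses have been given. Superposition: Cmin = C₀·(f + f² + … + f^4).
≈ 14.606 × (0.1114 + 0.0124 + 0.0014 + 0.0002) ≈ 14.606 × 0.1254 ≈ 1.832 mcg/mL.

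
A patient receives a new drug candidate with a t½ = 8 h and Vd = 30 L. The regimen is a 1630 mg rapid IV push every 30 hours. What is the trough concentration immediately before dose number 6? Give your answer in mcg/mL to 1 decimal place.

f = (1/2)^(τ/t½) = (1/2)^(30/8) ≈ 0.0743.
C₀ = D/Vd = 1630/30 ≈ 54.333 mcg/mL.
Before the 6th dose, 5 doses have been given. Superposition: Cmin = C₀·(f + f² + … + f^5).
≈ 54.333 × (0.0743 + 0.0055 + 0.0004 + 0.0000 + 0.0000) ≈ 54.333 × 0.0802 ≈ 4.358 mcg/mL.

4.4 mcg/mL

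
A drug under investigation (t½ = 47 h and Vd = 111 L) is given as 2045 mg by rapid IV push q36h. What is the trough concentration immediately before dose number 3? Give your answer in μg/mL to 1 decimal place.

f = (1/2)^(τ/t½) = (1/2)^(36/47) ≈ 0.5881.
C₀ = D/Vd = 2045/111 ≈ 18.423 μg/mL.
Before the 3rd dose, 2 doses have been given. Superposition: Cmin = C₀·(f + f²).
≈ 18.423 × (0.5881 + 0.3459) ≈ 18.423 × 0.9340 ≈ 17.207 μg/mL.

17.2 μg/mL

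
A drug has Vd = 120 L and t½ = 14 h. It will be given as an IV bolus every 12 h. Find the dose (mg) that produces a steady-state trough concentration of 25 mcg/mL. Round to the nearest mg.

2434 mg

τ/t½ = 12/14 ≈ 0.85714, so f = (1/2)^(12/14) ≈ 0.552045.
Cmin,ss = (D/Vd)·f/(1−f), so D = Cmin,ss·Vd·(1−f)/f.
D = 25 × 120 × (1−f)/f ≈ 25 × 120 × 0.81145 ≈ 2434.35 mg.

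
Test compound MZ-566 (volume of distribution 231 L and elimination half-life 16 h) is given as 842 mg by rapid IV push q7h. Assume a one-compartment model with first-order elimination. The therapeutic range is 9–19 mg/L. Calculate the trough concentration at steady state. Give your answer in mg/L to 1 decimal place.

k = ln2/t½ = ln2/16 ≈ 0.043322 h⁻¹; fraction remaining f = e^(−kτ) = e^(−0.043322×7) ≈ 0.7384.
Each bolus raises the concentration by D/Vd = 842/231 ≈ 3.645 mg/L.
Steady-state trough Cmin,ss = C₀·f/(1−f) ≈ 3.645 × 0.7384/0.2616 ≈ 10.288 mg/L.
Trough 10.3 mg/L vs MEC 9 mg/L: adequate.

10.3 mg/L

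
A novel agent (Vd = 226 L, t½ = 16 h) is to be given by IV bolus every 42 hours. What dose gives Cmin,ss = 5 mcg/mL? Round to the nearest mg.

5841 mg

τ/t½ = 42/16 ≈ 2.625, so f = (1/2)^(42/16) ≈ 0.162105.
Cmin,ss = (D/Vd)·f/(1−f), so D = Cmin,ss·Vd·(1−f)/f.
D = 5 × 226 × (1−f)/f ≈ 5 × 226 × 5.16884 ≈ 5840.79 mg.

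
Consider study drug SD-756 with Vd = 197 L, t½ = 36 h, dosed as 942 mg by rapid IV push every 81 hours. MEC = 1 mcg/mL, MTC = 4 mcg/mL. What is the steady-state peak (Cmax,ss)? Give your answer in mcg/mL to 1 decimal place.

6.1 mcg/mL

τ/t½ = 81/36 ≈ 2.25, so fraction remaining f = (1/2)^(81/36) ≈ 0.2102.
At steady state, accumulation factor R = 1/(1 − e^(−kτ)) ≈ 1.2661.
Single-dose peak C₀ = D/Vd = 942/197 ≈ 4.782 mcg/mL.
Steady-state peak Cmax,ss = C₀·R ≈ 4.782 × 1.2661 ≈ 6.054 mcg/mL.
Peak 6.1 mcg/mL vs MTC 4 mcg/mL: exceeds toxic threshold.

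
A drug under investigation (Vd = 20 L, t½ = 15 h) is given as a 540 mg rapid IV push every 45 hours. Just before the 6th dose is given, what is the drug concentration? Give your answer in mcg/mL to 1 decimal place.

3.9 mcg/mL

f = (1/2)^(τ/t½) = (1/2)^(45/15) ≈ 0.1250.
C₀ = D/Vd = 540/20 ≈ 27.000 mcg/mL.
Before the 6th dose, 5 doses have been given. Superposition: Cmin = C₀·(f + f² + … + f^5).
≈ 27.000 × (0.1250 + 0.0156 + 0.0020 + 0.0002 + 0.0000) ≈ 27.000 × 0.1428 ≈ 3.856 mcg/mL.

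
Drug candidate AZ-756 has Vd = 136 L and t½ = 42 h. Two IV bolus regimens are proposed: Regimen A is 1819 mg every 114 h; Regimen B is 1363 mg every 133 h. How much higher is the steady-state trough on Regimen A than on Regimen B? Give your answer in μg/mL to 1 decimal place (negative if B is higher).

Regimen A: f = (1/2)^(114/42) ≈ 0.1524; Cmin,ss = (1819/136)·f/(1−f) ≈ 2.405 μg/mL.
Regimen B: f = (1/2)^(133/42) ≈ 0.1114; Cmin,ss = (1363/136)·f/(1−f) ≈ 1.256 μg/mL.
Difference ≈ 2.405 − 1.256 ≈ 1.149 μg/mL.

1.1 μg/mL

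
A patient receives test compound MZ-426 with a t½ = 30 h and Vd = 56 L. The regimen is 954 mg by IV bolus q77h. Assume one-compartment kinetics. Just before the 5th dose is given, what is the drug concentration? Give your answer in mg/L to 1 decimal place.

3.5 mg/L

f = (1/2)^(τ/t½) = (1/2)^(77/30) ≈ 0.1688.
C₀ = D/Vd = 954/56 ≈ 17.036 mg/L.
Before the 5th dose, 4 doses have been given. Superposition: Cmin = C₀·(f + f² + … + f^4).
≈ 17.036 × (0.1688 + 0.0285 + 0.0048 + 0.0008) ≈ 17.036 × 0.2029 ≈ 3.457 mg/L.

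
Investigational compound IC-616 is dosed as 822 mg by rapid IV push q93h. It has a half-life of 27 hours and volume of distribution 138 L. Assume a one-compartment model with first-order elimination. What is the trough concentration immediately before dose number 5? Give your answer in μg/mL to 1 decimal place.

0.6 μg/mL

f = (1/2)^(τ/t½) = (1/2)^(93/27) ≈ 0.0919.
C₀ = D/Vd = 822/138 ≈ 5.957 μg/mL.
Before the 5th dose, 4 doses have been given. Superposition: Cmin = C₀·(f + f² + … + f^4).
≈ 5.957 × (0.0919 + 0.0084 + 0.0008 + 0.0001) ≈ 5.957 × 0.1012 ≈ 0.603 μg/mL.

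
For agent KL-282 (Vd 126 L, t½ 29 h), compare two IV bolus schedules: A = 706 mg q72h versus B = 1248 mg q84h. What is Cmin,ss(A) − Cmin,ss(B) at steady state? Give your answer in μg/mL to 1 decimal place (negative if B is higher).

-0.3 μg/mL

Regimen A: f = (1/2)^(72/29) ≈ 0.1789; Cmin,ss = (706/126)·f/(1−f) ≈ 1.221 μg/mL.
Regimen B: f = (1/2)^(84/29) ≈ 0.1343; Cmin,ss = (1248/126)·f/(1−f) ≈ 1.537 μg/mL.
Difference ≈ 1.221 − 1.537 ≈ -0.316 μg/mL.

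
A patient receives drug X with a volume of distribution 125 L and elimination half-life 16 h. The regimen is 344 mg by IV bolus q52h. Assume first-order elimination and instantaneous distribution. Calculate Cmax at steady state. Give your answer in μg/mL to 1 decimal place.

k = ln2/t½ = ln2/16 ≈ 0.043322 h⁻¹; fraction remaining f = e^(−kτ) = e^(−0.043322×52) ≈ 0.1051.
Accumulation ratio R = 1/(1 − f) ≈ 1/0.8949 ≈ 1.1174.
Single-dose peak C₀ = D/Vd = 344/125 ≈ 2.752 μg/mL.
Steady-state peak Cmax,ss = C₀·R ≈ 2.752 × 1.1174 ≈ 3.075 μg/mL.

3.1 μg/mL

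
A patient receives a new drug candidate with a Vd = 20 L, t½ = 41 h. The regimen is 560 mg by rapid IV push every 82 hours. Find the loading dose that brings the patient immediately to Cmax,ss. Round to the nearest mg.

f = (1/2)^(82/41) ≈ 0.250000; accumulation ratio R = 1/(1−f) ≈ 1.33333.
Loading dose to hit Cmax,ss on first dose: D_load = D_maint·R ≈ 560 × 1.33333 ≈ 746.66 mg.

747 mg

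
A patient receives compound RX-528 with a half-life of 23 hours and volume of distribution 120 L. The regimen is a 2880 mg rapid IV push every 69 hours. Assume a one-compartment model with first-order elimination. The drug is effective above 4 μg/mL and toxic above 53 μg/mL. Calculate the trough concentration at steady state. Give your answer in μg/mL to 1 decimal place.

3.4 μg/mL

τ = 69 h = 3 half-lives, so f = (1/2)^3 = 0.125.
Accumulation ratio R = 1/(1 − f) = 1/0.875 = 8/7.
Single-dose peak C₀ = D/Vd = 2880/120 = 24 μg/mL.
Steady-state peak Cmax,ss = C₀·R = 24 × 8/7 ≈ 27.429 μg/mL.
Steady-state trough Cmin,ss = Cmax,ss·f ≈ 27.429 × 0.125 ≈ 3.429 μg/mL.
Trough 3.4 μg/mL vs MEC 4 μg/mL: subtherapeutic.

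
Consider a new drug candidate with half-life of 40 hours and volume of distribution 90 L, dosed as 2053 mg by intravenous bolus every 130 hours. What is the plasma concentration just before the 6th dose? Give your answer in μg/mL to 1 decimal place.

f = (1/2)^(τ/t½) = (1/2)^(130/40) ≈ 0.1051.
C₀ = D/Vd = 2053/90 ≈ 22.811 μg/mL.
Before the 6th dose, 5 doses have been given. Superposition: Cmin = C₀·(f + f² + … + f^5).
≈ 22.811 × (0.1051 + 0.0110 + 0.0012 + 0.0001 + 0.0000) ≈ 22.811 × 0.1174 ≈ 2.678 μg/mL.

2.7 μg/mL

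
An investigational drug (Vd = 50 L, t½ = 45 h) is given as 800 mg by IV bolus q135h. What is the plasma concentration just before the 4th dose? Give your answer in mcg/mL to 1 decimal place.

2.3 mcg/mL

f = (1/2)^(τ/t½) = (1/2)^(135/45) ≈ 0.1250.
C₀ = D/Vd = 800/50 ≈ 16.000 mcg/mL.
Before the 4th dose, 3 doses have been given. Superposition: Cmin = C₀·(f + f² + … + f^3).
≈ 16.000 × (0.1250 + 0.0156 + 0.0020) ≈ 16.000 × 0.1426 ≈ 2.282 mcg/mL.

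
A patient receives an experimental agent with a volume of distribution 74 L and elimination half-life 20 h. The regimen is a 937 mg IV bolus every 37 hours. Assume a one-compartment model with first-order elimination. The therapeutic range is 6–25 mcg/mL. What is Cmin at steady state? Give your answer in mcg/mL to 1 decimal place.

4.9 mcg/mL

Over one 37-h interval, 37/20 ≈ 1.85 half-lives elapse, leaving f ≈ 0.2774 of each dose.
At steady state, accumulation factor R = 1/(1 − e^(−kτ)) ≈ 1.3839.
Each bolus raises the concentration by D/Vd = 937/74 ≈ 12.662 mcg/mL.
Steady-state peak Cmax,ss = C₀·R ≈ 12.662 × 1.3839 ≈ 17.523 mcg/mL.
One interval later, Cmin,ss = Cmax,ss·e^(−kτ) ≈ 17.523 × 0.2774 ≈ 4.861 mcg/mL.
Trough 4.9 mcg/mL vs MEC 6 mcg/mL: subtherapeutic.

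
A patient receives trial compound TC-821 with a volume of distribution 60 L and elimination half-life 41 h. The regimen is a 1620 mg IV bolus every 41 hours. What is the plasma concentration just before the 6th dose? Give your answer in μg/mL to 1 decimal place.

26.2 μg/mL

f = (1/2)^(τ/t½) = (1/2)^(41/41) ≈ 0.5000.
C₀ = D/Vd = 1620/60 ≈ 27.000 μg/mL.
Before the 6th dose, 5 doses have been given. Superposition: Cmin = C₀·(f + f² + … + f^5).
≈ 27.000 × (0.5000 + 0.2500 + 0.1250 + 0.0625 + 0.0313) ≈ 27.000 × 0.9688 ≈ 26.158 μg/mL.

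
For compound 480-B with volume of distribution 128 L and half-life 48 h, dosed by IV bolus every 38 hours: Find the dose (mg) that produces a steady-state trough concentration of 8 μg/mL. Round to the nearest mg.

τ/t½ = 38/48 ≈ 0.79167, so f = (1/2)^(38/48) ≈ 0.577676.
Cmin,ss = (D/Vd)·f/(1−f), so D = Cmin,ss·Vd·(1−f)/f.
D = 8 × 128 × (1−f)/f ≈ 8 × 128 × 0.73107 ≈ 748.62 mg.

749 mg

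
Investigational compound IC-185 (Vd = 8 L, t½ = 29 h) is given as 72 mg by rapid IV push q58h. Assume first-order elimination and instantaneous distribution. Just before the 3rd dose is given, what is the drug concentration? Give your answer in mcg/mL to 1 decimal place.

2.8 mcg/mL

f = (1/2)^(τ/t½) = (1/2)^(58/29) ≈ 0.2500.
C₀ = D/Vd = 72/8 ≈ 9.000 mcg/mL.
Before the 3rd dose, 2 doses have been given. Superposition: Cmin = C₀·(f + f²).
≈ 9.000 × (0.2500 + 0.0625) ≈ 9.000 × 0.3125 ≈ 2.812 mcg/mL.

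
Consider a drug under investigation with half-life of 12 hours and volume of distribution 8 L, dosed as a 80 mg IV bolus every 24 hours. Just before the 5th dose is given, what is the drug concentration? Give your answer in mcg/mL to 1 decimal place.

3.3 mcg/mL

f = (1/2)^(τ/t½) = (1/2)^(24/12) ≈ 0.2500.
C₀ = D/Vd = 80/8 ≈ 10.000 mcg/mL.
Before the 5th dose, 4 doses have been given. Superposition: Cmin = C₀·(f + f² + … + f^4).
≈ 10.000 × (0.2500 + 0.0625 + 0.0156 + 0.0039) ≈ 10.000 × 0.3320 ≈ 3.320 mcg/mL.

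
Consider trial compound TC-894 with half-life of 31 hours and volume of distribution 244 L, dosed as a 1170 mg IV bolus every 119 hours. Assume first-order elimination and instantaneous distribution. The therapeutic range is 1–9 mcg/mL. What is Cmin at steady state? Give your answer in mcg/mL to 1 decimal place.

0.4 mcg/mL

τ/t½ = 119/31 ≈ 3.8387, so fraction remaining f = (1/2)^(119/31) ≈ 0.0699.
Single-dose peak C₀ = D/Vd = 1170/244 ≈ 4.795 mcg/mL.
Steady-state trough Cmin,ss = C₀·f/(1−f) ≈ 4.795 × 0.0699/0.9301 ≈ 0.360 mcg/mL.
Trough 0.4 mcg/mL vs MEC 1 mcg/mL: subtherapeutic.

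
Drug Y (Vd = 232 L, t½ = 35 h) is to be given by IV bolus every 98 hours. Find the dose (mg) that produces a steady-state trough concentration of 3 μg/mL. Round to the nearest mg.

4151 mg

τ/t½ = 98/35 ≈ 2.8, so f = (1/2)^(98/35) ≈ 0.143587.
Cmin,ss = (D/Vd)·f/(1−f), so D = Cmin,ss·Vd·(1−f)/f.
D = 3 × 232 × (1−f)/f ≈ 3 × 232 × 5.96442 ≈ 4151.24 mg.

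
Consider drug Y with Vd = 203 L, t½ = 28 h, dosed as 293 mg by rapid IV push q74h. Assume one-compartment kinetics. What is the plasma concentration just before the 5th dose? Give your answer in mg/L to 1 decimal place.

f = (1/2)^(τ/t½) = (1/2)^(74/28) ≈ 0.1601.
C₀ = D/Vd = 293/203 ≈ 1.443 mg/L.
Before the 5th dose, 4 doses have been given. Superposition: Cmin = C₀·(f + f² + … + f^4).
≈ 1.443 × (0.1601 + 0.0256 + 0.0041 + 0.0007) ≈ 1.443 × 0.1905 ≈ 0.275 mg/L.

0.3 mg/L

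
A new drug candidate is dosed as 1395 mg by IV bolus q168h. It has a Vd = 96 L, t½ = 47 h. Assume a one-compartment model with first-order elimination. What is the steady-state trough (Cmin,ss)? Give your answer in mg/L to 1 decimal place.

1.3 mg/L

k = ln2/t½ = ln2/47 ≈ 0.014748 h⁻¹; fraction remaining f = e^(−kτ) = e^(−0.014748×168) ≈ 0.0839.
At steady state, accumulation factor R = 1/(1 − e^(−kτ)) ≈ 1.0916.
Each bolus raises the concentration by D/Vd = 1395/96 ≈ 14.531 mg/L.
Steady-state peak Cmax,ss = C₀·R ≈ 14.531 × 1.0916 ≈ 15.862 mg/L.
One interval later, Cmin,ss = Cmax,ss·e^(−kτ) ≈ 15.862 × 0.0839 ≈ 1.331 mg/L.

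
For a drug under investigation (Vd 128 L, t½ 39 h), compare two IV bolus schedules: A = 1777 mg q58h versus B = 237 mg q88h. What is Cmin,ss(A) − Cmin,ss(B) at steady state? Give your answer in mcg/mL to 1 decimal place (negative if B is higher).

7.2 mcg/mL

Regimen A: f = (1/2)^(58/39) ≈ 0.3567; Cmin,ss = (1777/128)·f/(1−f) ≈ 7.698 mcg/mL.
Regimen B: f = (1/2)^(88/39) ≈ 0.2093; Cmin,ss = (237/128)·f/(1−f) ≈ 0.490 mcg/mL.
Difference ≈ 7.698 − 0.490 ≈ 7.208 mcg/mL.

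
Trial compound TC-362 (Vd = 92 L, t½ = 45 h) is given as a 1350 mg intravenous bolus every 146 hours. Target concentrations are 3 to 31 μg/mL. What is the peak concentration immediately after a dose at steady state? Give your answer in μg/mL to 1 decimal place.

16.4 μg/mL

τ/t½ = 146/45 ≈ 3.2444, so fraction remaining f = (1/2)^(146/45) ≈ 0.1055.
At steady state, accumulation factor R = 1/(1 − e^(−kτ)) ≈ 1.1179.
Each bolus raises the concentration by D/Vd = 1350/92 ≈ 14.674 μg/mL.
Steady-state peak Cmax,ss = C₀·R ≈ 14.674 × 1.1179 ≈ 16.404 μg/mL.
Peak 16.4 μg/mL vs MTC 31 μg/mL: below toxic threshold.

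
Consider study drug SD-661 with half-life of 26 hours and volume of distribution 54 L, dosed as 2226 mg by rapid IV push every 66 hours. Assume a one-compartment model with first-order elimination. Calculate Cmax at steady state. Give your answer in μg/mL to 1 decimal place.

k = ln2/t½ = ln2/26 ≈ 0.026660 h⁻¹; fraction remaining f = e^(−kτ) = e^(−0.026660×66) ≈ 0.1721.
Accumulation ratio R = 1/(1 − f) ≈ 1/0.8279 ≈ 1.2079.
Each bolus raises the concentration by D/Vd = 2226/54 ≈ 41.222 μg/mL.
Cmax,ss = C₀/(1 − f) ≈ 41.222/0.8279 ≈ 49.791 μg/mL.

49.8 μg/mL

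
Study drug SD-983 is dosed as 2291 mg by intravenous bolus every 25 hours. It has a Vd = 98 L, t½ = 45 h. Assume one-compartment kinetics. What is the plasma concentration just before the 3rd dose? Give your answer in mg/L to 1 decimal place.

f = (1/2)^(τ/t½) = (1/2)^(25/45) ≈ 0.6804.
C₀ = D/Vd = 2291/98 ≈ 23.378 mg/L.
Before the 3rd dose, 2 doses have been given. Superposition: Cmin = C₀·(f + f²).
≈ 23.378 × (0.6804 + 0.4629) ≈ 23.378 × 1.1433 ≈ 26.728 mg/L.

26.7 mg/L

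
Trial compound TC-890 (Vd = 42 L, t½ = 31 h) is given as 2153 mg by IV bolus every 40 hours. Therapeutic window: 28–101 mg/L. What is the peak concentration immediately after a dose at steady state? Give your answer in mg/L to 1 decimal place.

86.7 mg/L

τ/t½ = 40/31 ≈ 1.2903, so fraction remaining f = (1/2)^(40/31) ≈ 0.4089.
Accumulation ratio R = 1/(1 − f) ≈ 1/0.5911 ≈ 1.6918.
Single-dose peak C₀ = D/Vd = 2153/42 ≈ 51.262 mg/L.
Cmax,ss = C₀/(1 − f) ≈ 51.262/0.5911 ≈ 86.723 mg/L.
Peak 86.7 mg/L vs MTC 101 mg/L: below toxic threshold.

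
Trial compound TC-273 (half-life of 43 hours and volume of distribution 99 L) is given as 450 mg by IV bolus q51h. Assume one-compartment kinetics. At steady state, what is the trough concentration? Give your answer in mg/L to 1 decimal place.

3.6 mg/L

τ/t½ = 51/43 ≈ 1.186, so fraction remaining f = (1/2)^(51/43) ≈ 0.4395.
Single-dose peak C₀ = D/Vd = 450/99 ≈ 4.545 mg/L.
Steady-state trough Cmin,ss = C₀·f/(1−f) ≈ 4.545 × 0.4395/0.5605 ≈ 3.564 mg/L.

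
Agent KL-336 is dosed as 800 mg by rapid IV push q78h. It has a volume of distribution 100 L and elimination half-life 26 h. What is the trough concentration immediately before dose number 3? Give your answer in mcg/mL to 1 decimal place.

1.1 mcg/mL

f = (1/2)^(τ/t½) = (1/2)^(78/26) ≈ 0.1250.
C₀ = D/Vd = 800/100 ≈ 8.000 mcg/mL.
Before the 3rd dose, 2 doses have been given. Superposition: Cmin = C₀·(f + f²).
≈ 8.000 × (0.1250 + 0.0156) ≈ 8.000 × 0.1406 ≈ 1.125 mcg/mL.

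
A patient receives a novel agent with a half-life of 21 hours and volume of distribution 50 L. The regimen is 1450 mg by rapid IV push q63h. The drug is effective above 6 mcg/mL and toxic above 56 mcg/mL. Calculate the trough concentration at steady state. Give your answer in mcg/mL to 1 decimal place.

The dosing interval is 3 half-lives, so f = 2^(−3) = 0.125.
Accumulation ratio R = 1/(1 − f) = 1/0.875 = 8/7.
Single-dose peak C₀ = D/Vd = 1450/50 = 29 mcg/mL.
Steady-state peak Cmax,ss = C₀·R = 29 × 8/7 ≈ 33.143 mcg/mL.
Steady-state trough Cmin,ss = Cmax,ss·f ≈ 33.143 × 0.125 ≈ 4.143 mcg/mL.
Trough 4.1 mcg/mL vs MEC 6 mcg/mL: subtherapeutic.

4.1 mcg/mL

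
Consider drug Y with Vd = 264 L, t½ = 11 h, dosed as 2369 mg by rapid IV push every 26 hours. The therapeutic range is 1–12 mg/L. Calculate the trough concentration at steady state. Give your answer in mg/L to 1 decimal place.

2.2 mg/L

k = ln2/t½ = ln2/11 ≈ 0.063013 h⁻¹; fraction remaining f = e^(−kτ) = e^(−0.063013×26) ≈ 0.1943.
Accumulation ratio R = 1/(1 − f) ≈ 1/0.8057 ≈ 1.2412.
Single-dose peak C₀ = D/Vd = 2369/264 ≈ 8.973 mg/L.
Cmax,ss = C₀/(1 − f) ≈ 8.973/0.8057 ≈ 11.137 mg/L.
Steady-state trough Cmin,ss = Cmax,ss·f ≈ 11.137 × 0.1943 ≈ 2.164 mg/L.
Trough 2.2 mg/L vs MEC 1 mg/L: adequate.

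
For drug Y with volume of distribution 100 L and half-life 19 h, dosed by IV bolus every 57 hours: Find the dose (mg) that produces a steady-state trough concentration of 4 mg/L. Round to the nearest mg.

2800 mg

τ/t½ = 57/19 ≈ 3, so f = (1/2)^(57/19) ≈ 0.125000.
Cmin,ss = (D/Vd)·f/(1−f), so D = Cmin,ss·Vd·(1−f)/f.
D = 4 × 100 × (1−f)/f ≈ 4 × 100 × 7.00000 ≈ 2800.00 mg.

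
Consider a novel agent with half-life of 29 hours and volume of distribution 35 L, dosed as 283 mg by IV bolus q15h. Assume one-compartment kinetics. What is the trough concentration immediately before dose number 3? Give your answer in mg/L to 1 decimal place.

9.6 mg/L

f = (1/2)^(τ/t½) = (1/2)^(15/29) ≈ 0.6987.
C₀ = D/Vd = 283/35 ≈ 8.086 mg/L.
Before the 3rd dose, 2 doses have been given. Superposition: Cmin = C₀·(f + f²).
≈ 8.086 × (0.6987 + 0.4882) ≈ 8.086 × 1.1869 ≈ 9.597 mg/L.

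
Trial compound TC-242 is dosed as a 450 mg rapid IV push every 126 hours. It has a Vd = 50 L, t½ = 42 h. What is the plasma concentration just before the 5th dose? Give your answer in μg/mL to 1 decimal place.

f = (1/2)^(τ/t½) = (1/2)^(126/42) ≈ 0.1250.
C₀ = D/Vd = 450/50 ≈ 9.000 μg/mL.
Before the 5th dose, 4 doses have been given. Superposition: Cmin = C₀·(f + f² + … + f^4).
≈ 9.000 × (0.1250 + 0.0156 + 0.0020 + 0.0002) ≈ 9.000 × 0.1428 ≈ 1.285 μg/mL.

1.3 μg/mL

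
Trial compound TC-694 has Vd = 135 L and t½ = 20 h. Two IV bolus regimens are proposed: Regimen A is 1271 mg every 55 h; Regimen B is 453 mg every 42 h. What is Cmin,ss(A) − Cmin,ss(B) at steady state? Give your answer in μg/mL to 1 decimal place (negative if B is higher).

0.6 μg/mL

Regimen A: f = (1/2)^(55/20) ≈ 0.1487; Cmin,ss = (1271/135)·f/(1−f) ≈ 1.645 μg/mL.
Regimen B: f = (1/2)^(42/20) ≈ 0.2333; Cmin,ss = (453/135)·f/(1−f) ≈ 1.021 μg/mL.
Difference ≈ 1.645 − 1.021 ≈ 0.624 μg/mL.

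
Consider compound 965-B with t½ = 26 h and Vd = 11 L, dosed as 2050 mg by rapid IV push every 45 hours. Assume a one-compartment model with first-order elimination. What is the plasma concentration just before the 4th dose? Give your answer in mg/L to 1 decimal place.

f = (1/2)^(τ/t½) = (1/2)^(45/26) ≈ 0.3013.
C₀ = D/Vd = 2050/11 ≈ 186.364 mg/L.
Before the 4th dose, 3 doses have been given. Superposition: Cmin = C₀·(f + f² + … + f^3).
≈ 186.364 × (0.3013 + 0.0908 + 0.0274) ≈ 186.364 × 0.4195 ≈ 78.180 mg/L.

78.2 mg/L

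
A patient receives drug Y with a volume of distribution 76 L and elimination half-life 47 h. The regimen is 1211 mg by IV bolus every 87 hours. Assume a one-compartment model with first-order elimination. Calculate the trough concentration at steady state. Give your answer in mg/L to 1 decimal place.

Over one 87-h interval, 87/47 ≈ 1.8511 half-lives elapse, leaving f ≈ 0.2772 of each dose.
Single-dose peak C₀ = D/Vd = 1211/76 ≈ 15.934 mg/L.
Steady-state trough Cmin,ss = C₀·f/(1−f) ≈ 15.934 × 0.2772/0.7228 ≈ 6.111 mg/L.

6.1 mg/L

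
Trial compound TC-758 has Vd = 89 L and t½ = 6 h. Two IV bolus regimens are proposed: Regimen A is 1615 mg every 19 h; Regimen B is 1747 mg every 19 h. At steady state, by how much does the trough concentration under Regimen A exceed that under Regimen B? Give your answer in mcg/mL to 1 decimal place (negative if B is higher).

-0.2 mcg/mL

Regimen A: f = (1/2)^(19/6) ≈ 0.1114; Cmin,ss = (1615/89)·f/(1−f) ≈ 2.275 mcg/mL.
Regimen B: f = (1/2)^(19/6) ≈ 0.1114; Cmin,ss = (1747/89)·f/(1−f) ≈ 2.461 mcg/mL.
Difference ≈ 2.275 − 2.461 ≈ -0.186 mcg/mL.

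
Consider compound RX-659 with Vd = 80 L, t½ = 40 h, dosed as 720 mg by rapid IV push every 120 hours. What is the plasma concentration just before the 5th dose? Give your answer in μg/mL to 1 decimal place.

1.3 μg/mL

f = (1/2)^(τ/t½) = (1/2)^(120/40) ≈ 0.1250.
C₀ = D/Vd = 720/80 ≈ 9.000 μg/mL.
Before the 5th dose, 4 doses have been given. Superposition: Cmin = C₀·(f + f² + … + f^4).
≈ 9.000 × (0.1250 + 0.0156 + 0.0020 + 0.0002) ≈ 9.000 × 0.1428 ≈ 1.285 μg/mL.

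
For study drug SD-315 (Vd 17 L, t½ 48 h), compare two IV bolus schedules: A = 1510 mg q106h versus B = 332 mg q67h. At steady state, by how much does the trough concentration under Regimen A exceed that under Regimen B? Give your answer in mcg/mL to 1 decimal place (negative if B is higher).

Regimen A: f = (1/2)^(106/48) ≈ 0.2164; Cmin,ss = (1510/17)·f/(1−f) ≈ 24.530 mcg/mL.
Regimen B: f = (1/2)^(67/48) ≈ 0.3800; Cmin,ss = (332/17)·f/(1−f) ≈ 11.970 mcg/mL.
Difference ≈ 24.530 − 11.970 ≈ 12.560 mcg/mL.

12.6 mcg/mL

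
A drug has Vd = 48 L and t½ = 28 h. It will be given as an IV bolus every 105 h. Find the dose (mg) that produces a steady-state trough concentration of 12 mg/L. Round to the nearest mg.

7174 mg

τ/t½ = 105/28 ≈ 3.75, so f = (1/2)^(105/28) ≈ 0.074325.
Cmin,ss = (D/Vd)·f/(1−f), so D = Cmin,ss·Vd·(1−f)/f.
D = 12 × 48 × (1−f)/f ≈ 12 × 48 × 12.45442 ≈ 7173.75 mg.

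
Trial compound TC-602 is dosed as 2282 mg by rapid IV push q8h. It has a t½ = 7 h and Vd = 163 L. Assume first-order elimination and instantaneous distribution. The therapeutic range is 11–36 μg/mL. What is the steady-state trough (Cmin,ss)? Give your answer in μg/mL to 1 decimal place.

11.6 μg/mL

Over one 8-h interval, 8/7 ≈ 1.1429 half-lives elapse, leaving f ≈ 0.4529 of each dose.
Each bolus raises the concentration by D/Vd = 2282/163 ≈ 14.000 μg/mL.
Steady-state trough Cmin,ss = C₀·f/(1−f) ≈ 14.000 × 0.4529/0.5471 ≈ 11.589 μg/mL.
Trough 11.6 μg/mL vs MEC 11 μg/mL: adequate.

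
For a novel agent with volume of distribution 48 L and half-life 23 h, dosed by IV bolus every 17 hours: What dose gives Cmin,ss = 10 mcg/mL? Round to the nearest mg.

321 mg

τ/t½ = 17/23 ≈ 0.73913, so f = (1/2)^(17/23) ≈ 0.599100.
Cmin,ss = (D/Vd)·f/(1−f), so D = Cmin,ss·Vd·(1−f)/f.
D = 10 × 48 × (1−f)/f ≈ 10 × 48 × 0.66917 ≈ 321.20 mg.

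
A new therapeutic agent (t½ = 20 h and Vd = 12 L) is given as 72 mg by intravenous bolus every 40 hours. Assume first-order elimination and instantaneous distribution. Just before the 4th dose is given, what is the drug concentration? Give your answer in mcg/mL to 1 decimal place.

2.0 mcg/mL

f = (1/2)^(τ/t½) = (1/2)^(40/20) ≈ 0.2500.
C₀ = D/Vd = 72/12 ≈ 6.000 mcg/mL.
Before the 4th dose, 3 doses have been given. Superposition: Cmin = C₀·(f + f² + … + f^3).
≈ 6.000 × (0.2500 + 0.0625 + 0.0156) ≈ 6.000 × 0.3281 ≈ 1.969 mcg/mL.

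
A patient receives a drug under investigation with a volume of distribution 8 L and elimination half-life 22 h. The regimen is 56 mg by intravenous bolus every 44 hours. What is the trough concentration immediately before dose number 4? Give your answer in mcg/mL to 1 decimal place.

f = (1/2)^(τ/t½) = (1/2)^(44/22) ≈ 0.2500.
C₀ = D/Vd = 56/8 ≈ 7.000 mcg/mL.
Before the 4th dose, 3 doses have been given. Superposition: Cmin = C₀·(f + f² + … + f^3).
≈ 7.000 × (0.2500 + 0.0625 + 0.0156) ≈ 7.000 × 0.3281 ≈ 2.297 mcg/mL.

2.3 mcg/mL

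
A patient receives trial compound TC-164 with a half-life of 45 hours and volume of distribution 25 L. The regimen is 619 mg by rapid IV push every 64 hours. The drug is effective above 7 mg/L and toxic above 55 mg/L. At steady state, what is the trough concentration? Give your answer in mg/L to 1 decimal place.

14.7 mg/L

Over one 64-h interval, 64/45 ≈ 1.4222 half-lives elapse, leaving f ≈ 0.3731 of each dose.
Accumulation ratio R = 1/(1 − f) ≈ 1/0.6269 ≈ 1.5952.
Each bolus raises the concentration by D/Vd = 619/25 ≈ 24.760 mg/L.
Cmax,ss = C₀/(1 − f) ≈ 24.760/0.6269 ≈ 39.496 mg/L.
Steady-state trough Cmin,ss = Cmax,ss·f ≈ 39.496 × 0.3731 ≈ 14.736 mg/L.
Trough 14.7 mg/L vs MEC 7 mg/L: adequate.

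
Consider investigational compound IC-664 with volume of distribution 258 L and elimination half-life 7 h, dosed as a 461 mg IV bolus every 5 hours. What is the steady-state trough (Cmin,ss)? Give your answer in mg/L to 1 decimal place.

2.8 mg/L

τ/t½ = 5/7 ≈ 0.71429, so fraction remaining f = (1/2)^(5/7) ≈ 0.6095.
Accumulation ratio R = 1/(1 − f) ≈ 1/0.3905 ≈ 2.5608.
Each bolus raises the concentration by D/Vd = 461/258 ≈ 1.787 mg/L.
Steady-state peak Cmax,ss = C₀·R ≈ 1.787 × 2.5608 ≈ 4.576 mg/L.
One interval later, Cmin,ss = Cmax,ss·e^(−kτ) ≈ 4.576 × 0.6095 ≈ 2.789 mg/L.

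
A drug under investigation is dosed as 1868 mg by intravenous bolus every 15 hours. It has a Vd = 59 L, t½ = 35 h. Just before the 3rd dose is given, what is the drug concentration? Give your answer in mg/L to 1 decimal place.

41.0 mg/L

f = (1/2)^(τ/t½) = (1/2)^(15/35) ≈ 0.7430.
C₀ = D/Vd = 1868/59 ≈ 31.661 mg/L.
Before the 3rd dose, 2 doses have been given. Superposition: Cmin = C₀·(f + f²).
≈ 31.661 × (0.7430 + 0.5520) ≈ 31.661 × 1.2950 ≈ 41.001 mg/L.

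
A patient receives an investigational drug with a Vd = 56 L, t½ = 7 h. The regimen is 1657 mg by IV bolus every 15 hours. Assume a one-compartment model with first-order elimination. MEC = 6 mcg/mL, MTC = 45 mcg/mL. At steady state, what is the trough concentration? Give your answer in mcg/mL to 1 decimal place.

τ/t½ = 15/7 ≈ 2.1429, so fraction remaining f = (1/2)^(15/7) ≈ 0.2264.
Accumulation ratio R = 1/(1 − f) ≈ 1/0.7736 ≈ 1.2927.
Single-dose peak C₀ = D/Vd = 1657/56 ≈ 29.589 mcg/mL.
Cmax,ss = C₀/(1 − f) ≈ 29.589/0.7736 ≈ 38.248 mcg/mL.
Steady-state trough Cmin,ss = Cmax,ss·f ≈ 38.248 × 0.2264 ≈ 8.659 mcg/mL.
Trough 8.7 mcg/mL vs MEC 6 mcg/mL: adequate.

8.7 mcg/mL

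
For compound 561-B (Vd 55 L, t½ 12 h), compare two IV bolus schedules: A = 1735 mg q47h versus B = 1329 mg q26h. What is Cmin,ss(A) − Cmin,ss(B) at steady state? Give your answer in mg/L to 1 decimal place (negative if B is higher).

-4.7 mg/L

Regimen A: f = (1/2)^(47/12) ≈ 0.0662; Cmin,ss = (1735/55)·f/(1−f) ≈ 2.236 mg/L.
Regimen B: f = (1/2)^(26/12) ≈ 0.2227; Cmin,ss = (1329/55)·f/(1−f) ≈ 6.923 mg/L.
Difference ≈ 2.236 − 6.923 ≈ -4.687 mg/L.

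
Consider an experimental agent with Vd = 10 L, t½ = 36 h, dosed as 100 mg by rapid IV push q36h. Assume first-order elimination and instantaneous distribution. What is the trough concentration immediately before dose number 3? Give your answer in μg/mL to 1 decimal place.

7.5 μg/mL

f = (1/2)^(τ/t½) = (1/2)^(36/36) ≈ 0.5000.
C₀ = D/Vd = 100/10 ≈ 10.000 μg/mL.
Before the 3rd dose, 2 doses have been given. Superposition: Cmin = C₀·(f + f²).
≈ 10.000 × (0.5000 + 0.2500) ≈ 10.000 × 0.7500 ≈ 7.500 μg/mL.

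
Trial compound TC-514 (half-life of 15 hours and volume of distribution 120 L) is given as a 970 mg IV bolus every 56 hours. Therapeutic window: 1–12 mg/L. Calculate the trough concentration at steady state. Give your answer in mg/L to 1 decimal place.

0.7 mg/L

Over one 56-h interval, 56/15 ≈ 3.7333 half-lives elapse, leaving f ≈ 0.0752 of each dose.
Accumulation ratio R = 1/(1 − f) ≈ 1/0.9248 ≈ 1.0813.
Single-dose peak C₀ = D/Vd = 970/120 ≈ 8.083 mg/L.
Cmax,ss = C₀/(1 − f) ≈ 8.083/0.9248 ≈ 8.740 mg/L.
One interval later, Cmin,ss = Cmax,ss·e^(−kτ) ≈ 8.740 × 0.0752 ≈ 0.657 mg/L.
Trough 0.7 mg/L vs MEC 1 mg/L: subtherapeutic.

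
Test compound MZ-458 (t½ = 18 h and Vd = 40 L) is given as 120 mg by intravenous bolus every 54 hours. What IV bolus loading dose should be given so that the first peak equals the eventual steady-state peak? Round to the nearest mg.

137 mg

f = (1/2)^(54/18) ≈ 0.125000; accumulation ratio R = 1/(1−f) ≈ 1.14286.
Loading dose to hit Cmax,ss on first dose: D_load = D_maint·R ≈ 120 × 1.14286 ≈ 137.14 mg.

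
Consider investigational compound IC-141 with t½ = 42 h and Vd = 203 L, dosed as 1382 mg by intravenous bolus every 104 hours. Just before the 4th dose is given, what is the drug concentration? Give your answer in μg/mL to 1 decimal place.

1.5 μg/mL

f = (1/2)^(τ/t½) = (1/2)^(104/42) ≈ 0.1797.
C₀ = D/Vd = 1382/203 ≈ 6.808 μg/mL.
Before the 4th dose, 3 doses have been given. Superposition: Cmin = C₀·(f + f² + … + f^3).
≈ 6.808 × (0.1797 + 0.0323 + 0.0058) ≈ 6.808 × 0.2178 ≈ 1.483 μg/mL.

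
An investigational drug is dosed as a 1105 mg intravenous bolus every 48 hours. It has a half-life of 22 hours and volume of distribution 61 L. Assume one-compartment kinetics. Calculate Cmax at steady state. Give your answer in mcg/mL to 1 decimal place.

23.2 mcg/mL

Over one 48-h interval, 48/22 ≈ 2.1818 half-lives elapse, leaving f ≈ 0.2204 of each dose.
Accumulation ratio R = 1/(1 − f) ≈ 1/0.7796 ≈ 1.2827.
Single-dose peak C₀ = D/Vd = 1105/61 ≈ 18.115 mcg/mL.
Cmax,ss = C₀/(1 − f) ≈ 18.115/0.7796 ≈ 23.236 mcg/mL.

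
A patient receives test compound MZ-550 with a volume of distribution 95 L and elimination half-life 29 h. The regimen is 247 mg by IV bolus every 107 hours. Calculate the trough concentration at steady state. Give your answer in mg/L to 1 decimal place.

τ/t½ = 107/29 ≈ 3.6897, so fraction remaining f = (1/2)^(107/29) ≈ 0.0775.
Accumulation ratio R = 1/(1 − f) ≈ 1/0.9225 ≈ 1.0840.
Each bolus raises the concentration by D/Vd = 247/95 ≈ 2.600 mg/L.
Cmax,ss = C₀/(1 − f) ≈ 2.600/0.9225 ≈ 2.818 mg/L.
Steady-state trough Cmin,ss = Cmax,ss·f ≈ 2.818 × 0.0775 ≈ 0.218 mg/L.

0.2 mg/L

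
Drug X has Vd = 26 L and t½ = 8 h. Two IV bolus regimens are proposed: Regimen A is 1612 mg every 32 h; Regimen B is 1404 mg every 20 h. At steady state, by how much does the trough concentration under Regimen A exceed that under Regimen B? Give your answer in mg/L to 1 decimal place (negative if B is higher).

Regimen A: f = (1/2)^(32/8) ≈ 0.0625; Cmin,ss = (1612/26)·f/(1−f) ≈ 4.133 mg/L.
Regimen B: f = (1/2)^(20/8) ≈ 0.1768; Cmin,ss = (1404/26)·f/(1−f) ≈ 11.598 mg/L.
Difference ≈ 4.133 − 11.598 ≈ -7.465 mg/L.

-7.5 mg/L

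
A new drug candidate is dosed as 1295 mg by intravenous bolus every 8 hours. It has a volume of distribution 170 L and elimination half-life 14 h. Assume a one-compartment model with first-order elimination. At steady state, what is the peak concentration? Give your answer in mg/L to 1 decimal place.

Over one 8-h interval, 8/14 ≈ 0.57143 half-lives elapse, leaving f ≈ 0.6730 of each dose.
At steady state, accumulation factor R = 1/(1 − e^(−kτ)) ≈ 3.0581.
Single-dose peak C₀ = D/Vd = 1295/170 ≈ 7.618 mg/L.
Cmax,ss = C₀/(1 − f) ≈ 7.618/0.3270 ≈ 23.297 mg/L.

23.3 mg/L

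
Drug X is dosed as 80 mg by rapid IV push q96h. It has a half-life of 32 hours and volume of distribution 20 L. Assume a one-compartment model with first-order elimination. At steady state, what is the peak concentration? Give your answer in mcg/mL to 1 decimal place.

τ = 96 h = 3 half-lives, so f = (1/2)^3 = 0.125.
Accumulation ratio R = 1/(1 − f) = 1/0.875 = 8/7.
Single-dose peak C₀ = D/Vd = 80/20 = 4 mcg/mL.
Steady-state peak Cmax,ss = C₀·R = 4 × 8/7 ≈ 4.571 mcg/mL.

4.6 mcg/mL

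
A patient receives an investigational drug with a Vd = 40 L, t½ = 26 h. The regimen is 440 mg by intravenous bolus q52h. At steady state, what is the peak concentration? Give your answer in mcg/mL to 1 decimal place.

14.7 mcg/mL

τ = 52 h = 2 half-lives, so f = (1/2)^2 = 0.25.
Accumulation ratio R = 1/(1 − f) = 1/0.75 = 4/3.
Single-dose peak C₀ = D/Vd = 440/40 = 11 mcg/mL.
Steady-state peak Cmax,ss = C₀·R = 11 × 4/3 ≈ 14.667 mcg/mL.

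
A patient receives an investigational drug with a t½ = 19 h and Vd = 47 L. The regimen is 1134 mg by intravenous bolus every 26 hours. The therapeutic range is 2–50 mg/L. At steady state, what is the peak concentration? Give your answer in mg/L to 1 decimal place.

τ/t½ = 26/19 ≈ 1.3684, so fraction remaining f = (1/2)^(26/19) ≈ 0.3873.
At steady state, accumulation factor R = 1/(1 − e^(−kτ)) ≈ 1.6321.
Single-dose peak C₀ = D/Vd = 1134/47 ≈ 24.128 mg/L.
Cmax,ss = C₀/(1 − f) ≈ 24.128/0.6127 ≈ 39.380 mg/L.
Peak 39.4 mg/L vs MTC 50 mg/L: below toxic threshold.

39.4 mg/L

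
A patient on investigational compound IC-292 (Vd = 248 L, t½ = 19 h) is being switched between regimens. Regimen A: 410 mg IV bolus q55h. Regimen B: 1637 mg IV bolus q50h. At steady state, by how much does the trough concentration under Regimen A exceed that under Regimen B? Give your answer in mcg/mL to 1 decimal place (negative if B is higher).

-1.0 mcg/mL

Regimen A: f = (1/2)^(55/19) ≈ 0.1345; Cmin,ss = (410/248)·f/(1−f) ≈ 0.257 mcg/mL.
Regimen B: f = (1/2)^(50/19) ≈ 0.1614; Cmin,ss = (1637/248)·f/(1−f) ≈ 1.270 mcg/mL.
Difference ≈ 0.257 − 1.270 ≈ -1.013 mcg/mL.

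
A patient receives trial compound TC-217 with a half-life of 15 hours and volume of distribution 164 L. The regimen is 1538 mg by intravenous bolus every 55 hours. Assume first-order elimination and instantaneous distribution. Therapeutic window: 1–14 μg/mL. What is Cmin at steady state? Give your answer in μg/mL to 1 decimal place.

Over one 55-h interval, 55/15 ≈ 3.6667 half-lives elapse, leaving f ≈ 0.0787 of each dose.
Accumulation ratio R = 1/(1 − f) ≈ 1/0.9213 ≈ 1.0854.
Single-dose peak C₀ = D/Vd = 1538/164 ≈ 9.378 μg/mL.
Cmax,ss = C₀/(1 − f) ≈ 9.378/0.9213 ≈ 10.179 μg/mL.
Steady-state trough Cmin,ss = Cmax,ss·f ≈ 10.179 × 0.0787 ≈ 0.801 μg/mL.
Trough 0.8 μg/mL vs MEC 1 μg/mL: subtherapeutic.

0.8 μg/mL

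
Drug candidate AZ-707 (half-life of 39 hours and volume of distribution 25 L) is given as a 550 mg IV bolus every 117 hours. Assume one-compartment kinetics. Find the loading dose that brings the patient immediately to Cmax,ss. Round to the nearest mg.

f = (1/2)^(117/39) ≈ 0.125000; accumulation ratio R = 1/(1−f) ≈ 1.14286.
Loading dose to hit Cmax,ss on first dose: D_load = D_maint·R ≈ 550 × 1.14286 ≈ 628.57 mg.

629 mg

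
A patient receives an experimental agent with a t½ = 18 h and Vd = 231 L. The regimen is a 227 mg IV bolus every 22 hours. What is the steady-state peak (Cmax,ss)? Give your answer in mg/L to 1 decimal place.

k = ln2/t½ = ln2/18 ≈ 0.038508 h⁻¹; fraction remaining f = e^(−kτ) = e^(−0.038508×22) ≈ 0.4286.
Accumulation ratio R = 1/(1 − f) ≈ 1/0.5714 ≈ 1.7501.
Each bolus raises the concentration by D/Vd = 227/231 ≈ 0.983 mg/L.
Cmax,ss = C₀/(1 − f) ≈ 0.983/0.5714 ≈ 1.720 mg/L.

1.7 mg/L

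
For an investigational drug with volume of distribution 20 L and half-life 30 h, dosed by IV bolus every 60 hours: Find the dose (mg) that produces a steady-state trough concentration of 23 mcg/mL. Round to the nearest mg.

τ/t½ = 60/30 ≈ 2, so f = (1/2)^(60/30) ≈ 0.250000.
Cmin,ss = (D/Vd)·f/(1−f), so D = Cmin,ss·Vd·(1−f)/f.
D = 23 × 20 × (1−f)/f ≈ 23 × 20 × 3.00000 ≈ 1380.00 mg.

1380 mg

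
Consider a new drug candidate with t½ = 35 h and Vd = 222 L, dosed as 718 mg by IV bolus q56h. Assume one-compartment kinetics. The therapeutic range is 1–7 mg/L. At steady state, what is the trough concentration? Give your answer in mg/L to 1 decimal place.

Over one 56-h interval, 56/35 ≈ 1.6 half-lives elapse, leaving f ≈ 0.3299 of each dose.
Each bolus raises the concentration by D/Vd = 718/222 ≈ 3.234 mg/L.
Steady-state trough Cmin,ss = C₀·f/(1−f) ≈ 3.234 × 0.3299/0.6701 ≈ 1.592 mg/L.
Trough 1.6 mg/L vs MEC 1 mg/L: adequate.

1.6 mg/L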